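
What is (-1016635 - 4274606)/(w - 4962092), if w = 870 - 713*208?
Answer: 5291241/5109526 ≈ 1.0356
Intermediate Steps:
w = -147434 (w = 870 - 148304 = -147434)
(-1016635 - 4274606)/(w - 4962092) = (-1016635 - 4274606)/(-147434 - 4962092) = -5291241/(-5109526) = -5291241*(-1/5109526) = 5291241/5109526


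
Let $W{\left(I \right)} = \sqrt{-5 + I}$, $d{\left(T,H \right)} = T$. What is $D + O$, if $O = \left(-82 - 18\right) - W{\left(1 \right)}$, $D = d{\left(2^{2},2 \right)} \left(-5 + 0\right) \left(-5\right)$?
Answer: $- 2 i \approx - 2.0 i$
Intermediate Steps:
$D = 100$ ($D = 2^{2} \left(-5 + 0\right) \left(-5\right) = 4 \left(-5\right) \left(-5\right) = \left(-20\right) \left(-5\right) = 100$)
$O = -100 - 2 i$ ($O = \left(-82 - 18\right) - \sqrt{-5 + 1} = -100 - \sqrt{-4} = -100 - 2 i \approx -100.0 - 2.0 i$)
$D + O = 100 - \left(100 + 2 i\right) = - 2 i$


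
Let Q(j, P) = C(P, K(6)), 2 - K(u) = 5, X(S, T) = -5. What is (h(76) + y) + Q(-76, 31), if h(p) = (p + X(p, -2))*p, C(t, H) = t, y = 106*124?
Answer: 18571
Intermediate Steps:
K(u) = -3 (K(u) = 2 - 1*5 = 2 - 5 = -3)
y = 13144
Q(j, P) = P
h(p) = p*(-5 + p) (h(p) = (p - 5)*p = (-5 + p)*p = p*(-5 + p))
(h(76) + y) + Q(-76, 31) = (76*(-5 + 76) + 13144) + 31 = (76*71 + 13144) + 31 = (5396 + 13144) + 31 = 18540 + 31 = 18571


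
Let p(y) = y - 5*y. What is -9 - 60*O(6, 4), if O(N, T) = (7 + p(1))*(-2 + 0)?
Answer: 351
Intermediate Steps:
p(y) = -4*y
O(N, T) = -6 (O(N, T) = (7 - 4*1)*(-2 + 0) = (7 - 4)*(-2) = 3*(-2) = -6)
-9 - 60*O(6, 4) = -9 - 60*(-6) = -9 + 360 = 351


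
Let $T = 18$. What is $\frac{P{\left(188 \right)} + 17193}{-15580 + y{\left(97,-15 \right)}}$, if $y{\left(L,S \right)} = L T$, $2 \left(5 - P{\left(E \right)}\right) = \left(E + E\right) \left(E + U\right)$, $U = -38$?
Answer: $\frac{5501}{6917} \approx 0.79529$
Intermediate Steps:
$P{\left(E \right)} = 5 - E \left(-38 + E\right)$ ($P{\left(E \right)} = 5 - \frac{\left(E + E\right) \left(E - 38\right)}{2} = 5 - \frac{2 E \left(-38 + E\right)}{2} = 5 - E \left(-38 + E\right)$)
$y{\left(L,S \right)} = 18 L$ ($y{\left(L,S \right)} = L 18 = 18 L$)
$\frac{P{\left(188 \right)} + 17193}{-15580 + y{\left(97,-15 \right)}} = \frac{\left(5 - 188^{2} + 38 \cdot 188\right) + 17193}{-15580 + 18 \cdot 97} = \frac{\left(5 - 35344 + 7144\right) + 17193}{-15580 + 1746} = \frac{\left(5 - 35344 + 7144\right) + 17193}{-13834} = \left(-28195 + 17193\right) \left(- \frac{1}{13834}\right) = \left(-11002\right) \left(- \frac{1}{13834}\right) = \frac{5501}{6917}$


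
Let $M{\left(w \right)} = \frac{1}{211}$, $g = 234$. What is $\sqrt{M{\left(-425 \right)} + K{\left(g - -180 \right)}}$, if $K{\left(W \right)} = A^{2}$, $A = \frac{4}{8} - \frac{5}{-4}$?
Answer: $\frac{\sqrt{2184905}}{844} \approx 1.7514$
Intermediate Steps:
$A = \frac{7}{4}$ ($A = 4 \cdot \frac{1}{8} - - \frac{5}{4} = \frac{1}{2} + \frac{5}{4} = \frac{7}{4} \approx 1.75$)
$M{\left(w \right)} = \frac{1}{211}$
$K{\left(W \right)} = \frac{49}{16}$ ($K{\left(W \right)} = \left(\frac{7}{4}\right)^{2} = \frac{49}{16}$)
$\sqrt{M{\left(-425 \right)} + K{\left(g - -180 \right)}} = \sqrt{\frac{1}{211} + \frac{49}{16}} = \sqrt{\frac{10355}{3376}} = \frac{\sqrt{2184905}}{844}$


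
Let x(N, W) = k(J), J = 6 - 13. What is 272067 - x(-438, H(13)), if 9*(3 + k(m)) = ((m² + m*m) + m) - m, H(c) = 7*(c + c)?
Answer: 2448532/9 ≈ 2.7206e+5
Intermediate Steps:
J = -7
H(c) = 14*c (H(c) = 7*(2*c) = 14*c)
k(m) = -3 + 2*m²/9 (k(m) = -3 + (((m² + m*m) + m) - m)/9 = -3 + (((m² + m²) + m) - m)/9 = -3 + ((2*m² + m) - m)/9 = -3 + ((m + 2*m²) - m)/9 = -3 + (2*m²)/9 = -3 + 2*m²/9)
x(N, W) = 71/9 (x(N, W) = -3 + (2/9)*(-7)² = -3 + (2/9)*49 = -3 + 98/9 = 71/9)
272067 - x(-438, H(13)) = 272067 - 1*71/9 = 272067 - 71/9 = 2448532/9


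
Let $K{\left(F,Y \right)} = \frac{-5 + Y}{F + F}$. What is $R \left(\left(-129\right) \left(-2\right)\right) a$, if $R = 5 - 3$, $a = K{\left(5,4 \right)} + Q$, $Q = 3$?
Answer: $\frac{7482}{5} \approx 1496.4$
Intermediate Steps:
$K{\left(F,Y \right)} = \frac{-5 + Y}{2 F}$
$a = \frac{29}{10}$ ($a = \frac{-5 + 4}{2 \cdot 5} + 3 = \frac{1}{2} \cdot \frac{1}{5} \left(-1\right) + 3 = - \frac{1}{10} + 3 = \frac{29}{10} \approx 2.9$)
$R = 2$ ($R = 5 - 3 = 2$)
$R \left(\left(-129\right) \left(-2\right)\right) a = 2 \left(\left(-129\right) \left(-2\right)\right) \frac{29}{10} = 2 \cdot 258 \cdot \frac{29}{10} = 516 \cdot \frac{29}{10} = \frac{7482}{5}$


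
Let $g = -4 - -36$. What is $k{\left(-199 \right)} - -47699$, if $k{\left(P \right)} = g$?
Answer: $47731$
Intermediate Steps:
$g = 32$ ($g = -4 + 36 = 32$)
$k{\left(P \right)} = 32$
$k{\left(-199 \right)} - -47699 = 32 - -47699 = 32 + 47699 = 47731$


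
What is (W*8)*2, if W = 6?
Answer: 96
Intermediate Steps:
(W*8)*2 = (6*8)*2 = 48*2 = 96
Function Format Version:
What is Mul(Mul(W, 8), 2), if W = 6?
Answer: 96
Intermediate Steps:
Mul(Mul(W, 8), 2) = Mul(Mul(6, 8), 2) = Mul(48, 2) = 96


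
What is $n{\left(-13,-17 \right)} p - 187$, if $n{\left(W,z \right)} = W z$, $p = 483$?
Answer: $106556$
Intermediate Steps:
$n{\left(-13,-17 \right)} p - 187 = \left(-13\right) \left(-17\right) 483 - 187 = 221 \cdot 483 - 187 = 106743 - 187 = 106556$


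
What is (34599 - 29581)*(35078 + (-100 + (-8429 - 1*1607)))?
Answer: 125158956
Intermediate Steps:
(34599 - 29581)*(35078 + (-100 + (-8429 - 1*1607))) = 5018*(35078 + (-100 + (-8429 - 1607))) = 5018*(35078 + (-100 - 10036)) = 5018*(35078 - 10136) = 5018*24942 = 125158956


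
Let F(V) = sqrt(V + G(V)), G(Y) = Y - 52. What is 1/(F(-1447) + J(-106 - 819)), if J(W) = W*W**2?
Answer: -791453125/626398049072268571 - I*sqrt(2946)/626398049072268571 ≈ -1.2635e-9 - 8.6649e-17*I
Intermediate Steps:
G(Y) = -52 + Y
J(W) = W**3
F(V) = sqrt(-52 + 2*V) (F(V) = sqrt(V + (-52 + V)) = sqrt(-52 + 2*V))
1/(F(-1447) + J(-106 - 819)) = 1/(sqrt(-52 + 2*(-1447)) + (-106 - 819)**3) = 1/(sqrt(-52 - 2894) + (-925)**3) = 1/(sqrt(-2946) - 791453125) = 1/(I*sqrt(2946) - 791453125) = 1/(-791453125 + I*sqrt(2946))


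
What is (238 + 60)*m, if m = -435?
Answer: -129630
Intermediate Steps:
(238 + 60)*m = (238 + 60)*(-435) = 298*(-435) = -129630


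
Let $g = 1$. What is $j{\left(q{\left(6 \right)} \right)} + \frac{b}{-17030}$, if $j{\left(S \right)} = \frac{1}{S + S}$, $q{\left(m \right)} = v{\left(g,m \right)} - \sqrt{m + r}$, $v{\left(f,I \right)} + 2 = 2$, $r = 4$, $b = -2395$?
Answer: $\frac{479}{3406} - \frac{\sqrt{10}}{20} \approx -0.01748$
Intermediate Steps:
$v{\left(f,I \right)} = 0$ ($v{\left(f,I \right)} = -2 + 2 = 0$)
$q{\left(m \right)} = - \sqrt{4 + m}$ ($q{\left(m \right)} = 0 - \sqrt{m + 4} = 0 - \sqrt{4 + m} = - \sqrt{4 + m}$)
$j{\left(S \right)} = \frac{1}{2 S}$
$j{\left(q{\left(6 \right)} \right)} + \frac{b}{-17030} = \frac{1}{2 \left(- \sqrt{4 + 6}\right)} - \frac{2395}{-17030} = \frac{1}{2 \left(- \sqrt{10}\right)} - - \frac{479}{3406} = \frac{\left(- \frac{1}{10}\right) \sqrt{10}}{2} + \frac{479}{3406} = - \frac{\sqrt{10}}{20} + \frac{479}{3406} = \frac{479}{3406} - \frac{\sqrt{10}}{20}$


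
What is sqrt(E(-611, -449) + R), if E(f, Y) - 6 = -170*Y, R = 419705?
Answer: sqrt(496041) ≈ 704.30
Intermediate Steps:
E(f, Y) = 6 - 170*Y
sqrt(E(-611, -449) + R) = sqrt((6 - 170*(-449)) + 419705) = sqrt((6 + 76330) + 419705) = sqrt(76336 + 419705) = sqrt(496041)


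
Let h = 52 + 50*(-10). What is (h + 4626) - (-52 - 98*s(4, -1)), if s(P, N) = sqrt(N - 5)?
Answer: 4230 + 98*I*sqrt(6) ≈ 4230.0 + 240.05*I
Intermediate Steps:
s(P, N) = sqrt(-5 + N)
h = -448 (h = 52 - 500 = -448)
(h + 4626) - (-52 - 98*s(4, -1)) = (-448 + 4626) - (-52 - 98*sqrt(-5 - 1)) = 4178 - (-52 - 98*I*sqrt(6)) = 4178 + (52 + 98*I*sqrt(6)) = 4230 + 98*I*sqrt(6)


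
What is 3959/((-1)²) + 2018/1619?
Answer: 6411639/1619 ≈ 3960.2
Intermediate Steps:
3959/((-1)²) + 2018/1619 = 3959/1 + 2018*(1/1619) = 3959*1 + 2018/1619 = 3959 + 2018/1619 = 6411639/1619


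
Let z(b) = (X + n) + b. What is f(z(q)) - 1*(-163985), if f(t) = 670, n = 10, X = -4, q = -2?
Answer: 164655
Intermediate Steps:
z(b) = 6 + b (z(b) = (-4 + 10) + b = 6 + b)
f(z(q)) - 1*(-163985) = 670 - 1*(-163985) = 670 + 163985 = 164655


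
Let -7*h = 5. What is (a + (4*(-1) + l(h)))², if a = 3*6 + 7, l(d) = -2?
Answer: 361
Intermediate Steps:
h = -5/7 (h = -⅐*5 = -5/7 ≈ -0.71429)
a = 25 (a = 18 + 7 = 25)
(a + (4*(-1) + l(h)))² = (25 + (4*(-1) - 2))² = (25 + (-4 - 2))² = (25 - 6)² = 19² = 361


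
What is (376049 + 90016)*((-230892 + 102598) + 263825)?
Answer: 63166255515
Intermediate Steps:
(376049 + 90016)*((-230892 + 102598) + 263825) = 466065*(-128294 + 263825) = 466065*135531 = 63166255515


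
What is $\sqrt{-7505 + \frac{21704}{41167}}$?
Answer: $\frac{i \sqrt{12717994288377}}{41167} \approx 86.628 i$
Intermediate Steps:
$\sqrt{-7505 + \frac{21704}{41167}} = \sqrt{- \frac{308936631}{41167}} = \frac{i \sqrt{12717994288377}}{41167}$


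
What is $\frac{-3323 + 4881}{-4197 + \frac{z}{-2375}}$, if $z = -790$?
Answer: $- \frac{740050}{1993417} \approx -0.37125$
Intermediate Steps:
$\frac{-3323 + 4881}{-4197 + \frac{z}{-2375}} = \frac{-3323 + 4881}{-4197 - \frac{790}{-2375}} = \frac{1558}{-4197 - - \frac{158}{475}} = \frac{1558}{-4197 + \frac{158}{475}} = \frac{1558}{- \frac{1993417}{475}} = 1558 \left(- \frac{475}{1993417}\right) = - \frac{740050}{1993417}$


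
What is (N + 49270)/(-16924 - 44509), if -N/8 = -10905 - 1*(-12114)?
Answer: -39598/61433 ≈ -0.64457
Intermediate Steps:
N = -9672 (N = -8*(-10905 - 1*(-12114)) = -8*(-10905 + 12114) = -8*1209 = -9672)
(N + 49270)/(-16924 - 44509) = (-9672 + 49270)/(-16924 - 44509) = 39598/(-61433) = 39598*(-1/61433) = -39598/61433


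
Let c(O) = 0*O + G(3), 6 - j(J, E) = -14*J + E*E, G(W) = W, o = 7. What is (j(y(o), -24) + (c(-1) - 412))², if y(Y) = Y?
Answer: 776161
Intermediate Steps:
j(J, E) = 6 - E² + 14*J (j(J, E) = 6 - (-14*J + E*E) = 6 - (-14*J + E²) = 6 - (E² - 14*J) = 6 + (-E² + 14*J) = 6 - E² + 14*J)
c(O) = 3 (c(O) = 0*O + 3 = 0 + 3 = 3)
(j(y(o), -24) + (c(-1) - 412))² = ((6 - 1*(-24)² + 14*7) + (3 - 412))² = ((6 - 1*576 + 98) - 409)² = ((6 - 576 + 98) - 409)² = (-472 - 409)² = (-881)² = 776161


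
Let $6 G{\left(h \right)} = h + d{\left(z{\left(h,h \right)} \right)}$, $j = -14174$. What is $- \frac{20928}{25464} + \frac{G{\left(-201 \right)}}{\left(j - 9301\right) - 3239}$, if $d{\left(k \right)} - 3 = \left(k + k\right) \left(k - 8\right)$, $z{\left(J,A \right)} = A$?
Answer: $- \frac{19058389}{14171777} \approx -1.3448$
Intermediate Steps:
$d{\left(k \right)} = 3 + 2 k \left(-8 + k\right)$ ($d{\left(k \right)} = 3 + \left(k + k\right) \left(k - 8\right) = 3 + 2 k \left(-8 + k\right)$)
$G{\left(h \right)} = \frac{1}{2} - \frac{5 h}{2} + \frac{h^{2}}{3}$ ($G{\left(h \right)} = \frac{h + \left(3 - 16 h + 2 h^{2}\right)}{6} = \frac{3 - 15 h + 2 h^{2}}{6} = \frac{1}{2} - \frac{5 h}{2} + \frac{h^{2}}{3}$)
$- \frac{20928}{25464} + \frac{G{\left(-201 \right)}}{\left(j - 9301\right) - 3239} = - \frac{20928}{25464} + \frac{\frac{1}{2} - - \frac{1005}{2} + \frac{\left(-201\right)^{2}}{3}}{\left(-14174 - 9301\right) - 3239} = \left(-20928\right) \frac{1}{25464} + \frac{\frac{1}{2} + \frac{1005}{2} + \frac{1}{3} \cdot 40401}{-23475 - 3239} = - \frac{872}{1061} + \frac{\frac{1}{2} + \frac{1005}{2} + 13467}{-26714} = - \frac{872}{1061} + 13970 \left(- \frac{1}{26714}\right) = - \frac{872}{1061} - \frac{6985}{13357} = - \frac{19058389}{14171777}$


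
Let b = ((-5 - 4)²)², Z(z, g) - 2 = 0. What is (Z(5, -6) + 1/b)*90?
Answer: 131230/729 ≈ 180.01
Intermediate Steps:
Z(z, g) = 2 (Z(z, g) = 2 + 0 = 2)
b = 6561 (b = ((-9)²)² = 81² = 6561)
(Z(5, -6) + 1/b)*90 = (2 + 1/6561)*90 = (13123/6561)*90 = 131230/729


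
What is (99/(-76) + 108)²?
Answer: 65755881/5776 ≈ 11384.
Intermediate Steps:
(99/(-76) + 108)² = (99*(-1/76) + 108)² = (-99/76 + 108)² = (8109/76)² = 65755881/5776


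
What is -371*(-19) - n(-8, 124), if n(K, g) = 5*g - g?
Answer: 6553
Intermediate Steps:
n(K, g) = 4*g
-371*(-19) - n(-8, 124) = -371*(-19) - 4*124 = 7049 - 1*496 = 7049 - 496 = 6553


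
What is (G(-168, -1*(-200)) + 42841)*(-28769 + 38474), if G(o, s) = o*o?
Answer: 689685825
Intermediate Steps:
G(o, s) = o**2
(G(-168, -1*(-200)) + 42841)*(-28769 + 38474) = ((-168)**2 + 42841)*(-28769 + 38474) = (28224 + 42841)*9705 = 71065*9705 = 689685825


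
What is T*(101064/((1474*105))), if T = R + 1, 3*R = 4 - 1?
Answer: 33688/25795 ≈ 1.3060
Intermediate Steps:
R = 1 (R = (4 - 1)/3 = (⅓)*3 = 1)
T = 2 (T = 1 + 1 = 2)
T*(101064/((1474*105))) = 2*(101064/((1474*105))) = 2*(101064/154770) = 2*(101064*(1/154770)) = 2*(16844/25795) = 33688/25795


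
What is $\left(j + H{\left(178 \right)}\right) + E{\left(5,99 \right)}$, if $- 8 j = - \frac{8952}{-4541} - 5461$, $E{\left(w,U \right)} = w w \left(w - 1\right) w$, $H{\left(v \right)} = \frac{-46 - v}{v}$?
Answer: $\frac{3818788225}{3233192} \approx 1181.1$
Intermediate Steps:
$H{\left(v \right)} = \frac{-46 - v}{v}$
$E{\left(w,U \right)} = w^{3} \left(-1 + w\right)$ ($E{\left(w,U \right)} = w w \left(-1 + w\right) w = w^{2} \left(-1 + w\right) w = w^{3} \left(-1 + w\right)$)
$j = \frac{24789449}{36328}$ ($j = - \frac{- \frac{8952}{-4541} - 5461}{8} = - \frac{\left(-8952\right) \left(- \frac{1}{4541}\right) - 5461}{8} = - \frac{\frac{8952}{4541} - 5461}{8} = \left(- \frac{1}{8}\right) \left(- \frac{24789449}{4541}\right) = \frac{24789449}{36328} \approx 682.38$)
$\left(j + H{\left(178 \right)}\right) + E{\left(5,99 \right)} = \left(\frac{24789449}{36328} + \frac{-46 - 178}{178}\right) + 5^{3} \left(-1 + 5\right) = \left(\frac{24789449}{36328} + \frac{-46 - 178}{178}\right) + 125 \cdot 4 = \left(\frac{24789449}{36328} + \frac{1}{178} \left(-224\right)\right) + 500 = \left(\frac{24789449}{36328} - \frac{112}{89}\right) + 500 = \frac{2202192225}{3233192} + 500 = \frac{3818788225}{3233192}$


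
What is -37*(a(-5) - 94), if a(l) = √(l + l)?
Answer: 3478 - 37*I*√10 ≈ 3478.0 - 117.0*I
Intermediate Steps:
a(l) = √2*√l (a(l) = √(2*l) = √2*√l)
-37*(a(-5) - 94) = -37*(√2*√(-5) - 94) = -37*(√2*(I*√5) - 94) = -37*(I*√10 - 94) = -37*(-94 + I*√10) = 3478 - 37*I*√10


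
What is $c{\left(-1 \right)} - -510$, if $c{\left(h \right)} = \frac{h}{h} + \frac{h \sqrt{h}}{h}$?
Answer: $511 + i \approx 511.0 + 1.0 i$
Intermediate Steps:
$c{\left(h \right)} = 1 + \sqrt{h}$ ($c{\left(h \right)} = 1 + \frac{h^{\frac{3}{2}}}{h} = 1 + \sqrt{h}$)
$c{\left(-1 \right)} - -510 = \left(1 + \sqrt{-1}\right) - -510 = \left(1 + i\right) + 510 = 511 + i$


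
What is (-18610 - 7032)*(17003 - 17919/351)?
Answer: -16952592892/39 ≈ -4.3468e+8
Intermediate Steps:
(-18610 - 7032)*(17003 - 17919/351) = -25642*(17003 - 17919*1/351) = -25642*(17003 - 1991/39) = -25642*661126/39 = -16952592892/39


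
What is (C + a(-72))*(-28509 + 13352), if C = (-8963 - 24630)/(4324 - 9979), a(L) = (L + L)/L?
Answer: -680594771/5655 ≈ -1.2035e+5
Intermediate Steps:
a(L) = 2 (a(L) = (2*L)/L = 2)
C = 33593/5655 (C = -33593/(-5655) = -33593*(-1/5655) = 33593/5655 ≈ 5.9404)
(C + a(-72))*(-28509 + 13352) = (33593/5655 + 2)*(-28509 + 13352) = (44903/5655)*(-15157) = -680594771/5655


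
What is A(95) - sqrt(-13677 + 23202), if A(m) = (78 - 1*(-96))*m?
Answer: 16530 - 5*sqrt(381) ≈ 16432.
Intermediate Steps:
A(m) = 174*m (A(m) = (78 + 96)*m = 174*m)
A(95) - sqrt(-13677 + 23202) = 174*95 - sqrt(-13677 + 23202) = 16530 - sqrt(9525) = 16530 - 5*sqrt(381)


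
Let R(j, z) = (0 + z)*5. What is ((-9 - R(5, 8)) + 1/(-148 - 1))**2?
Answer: 53319204/22201 ≈ 2401.7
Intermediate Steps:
R(j, z) = 5*z (R(j, z) = z*5 = 5*z)
((-9 - R(5, 8)) + 1/(-148 - 1))**2 = ((-9 - 5*8) + 1/(-148 - 1))**2 = ((-9 - 1*40) + 1/(-149))**2 = ((-9 - 40) - 1/149)**2 = (-49 - 1/149)**2 = (-7302/149)**2 = 53319204/22201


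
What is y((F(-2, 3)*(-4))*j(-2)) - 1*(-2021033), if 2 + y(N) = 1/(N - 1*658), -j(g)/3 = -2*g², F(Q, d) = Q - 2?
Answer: 553762493/274 ≈ 2.0210e+6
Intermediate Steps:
F(Q, d) = -2 + Q
j(g) = 6*g² (j(g) = -(-6)*g² = 6*g²)
y(N) = -2 + 1/(-658 + N) (y(N) = -2 + 1/(N - 1*658) = -2 + 1/(N - 658) = -2 + 1/(-658 + N))
y((F(-2, 3)*(-4))*j(-2)) - 1*(-2021033) = (1317 - 2*(-2 - 2)*(-4)*6*(-2)²)/(-658 + ((-2 - 2)*(-4))*(6*(-2)²)) - 1*(-2021033) = (1317 - 2*(-4*(-4))*6*4)/(-658 + (-4*(-4))*(6*4)) + 2021033 = (1317 - 32*24)/(-658 + 16*24) + 2021033 = (1317 - 2*384)/(-658 + 384) + 2021033 = (1317 - 768)/(-274) + 2021033 = -1/274*549 + 2021033 = -549/274 + 2021033 = 553762493/274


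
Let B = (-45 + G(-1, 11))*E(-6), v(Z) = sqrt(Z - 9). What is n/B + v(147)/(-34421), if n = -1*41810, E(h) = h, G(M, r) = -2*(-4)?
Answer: -565/3 - sqrt(138)/34421 ≈ -188.33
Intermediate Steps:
G(M, r) = 8
v(Z) = sqrt(-9 + Z)
n = -41810
B = 222 (B = (-45 + 8)*(-6) = -37*(-6) = 222)
n/B + v(147)/(-34421) = -41810/222 + sqrt(-9 + 147)/(-34421) = -41810*1/222 + sqrt(138)*(-1/34421) = -565/3 - sqrt(138)/34421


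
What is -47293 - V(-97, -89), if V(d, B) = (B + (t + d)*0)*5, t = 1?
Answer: -46848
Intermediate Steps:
V(d, B) = 5*B (V(d, B) = (B + (1 + d)*0)*5 = (B + 0)*5 = B*5 = 5*B)
-47293 - V(-97, -89) = -47293 - 5*(-89) = -47293 - 1*(-445) = -47293 + 445 = -46848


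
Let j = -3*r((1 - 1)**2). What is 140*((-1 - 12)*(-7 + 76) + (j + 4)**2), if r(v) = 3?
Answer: -122080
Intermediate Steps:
j = -9 (j = -3*3 = -9)
140*((-1 - 12)*(-7 + 76) + (j + 4)**2) = 140*((-1 - 12)*(-7 + 76) + (-9 + 4)**2) = 140*(-13*69 + (-5)**2) = 140*(-897 + 25) = 140*(-872) = -122080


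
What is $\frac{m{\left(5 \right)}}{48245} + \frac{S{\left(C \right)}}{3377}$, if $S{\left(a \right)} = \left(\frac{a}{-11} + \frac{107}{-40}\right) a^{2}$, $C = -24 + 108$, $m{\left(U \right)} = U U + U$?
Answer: $- \frac{38610652056}{1792157015} \approx -21.544$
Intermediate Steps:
$m{\left(U \right)} = U + U^{2}$ ($m{\left(U \right)} = U^{2} + U = U + U^{2}$)
$C = 84$
$S{\left(a \right)} = a^{2} \left(- \frac{107}{40} - \frac{a}{11}\right)$ ($S{\left(a \right)} = \left(a \left(- \frac{1}{11}\right) + 107 \left(- \frac{1}{40}\right)\right) a^{2} = \left(- \frac{a}{11} - \frac{107}{40}\right) a^{2} = \left(- \frac{107}{40} - \frac{a}{11}\right) a^{2} = a^{2} \left(- \frac{107}{40} - \frac{a}{11}\right)$)
$\frac{m{\left(5 \right)}}{48245} + \frac{S{\left(C \right)}}{3377} = \frac{5 \left(1 + 5\right)}{48245} + \frac{\frac{1}{440} \cdot 84^{2} \left(-1177 - 3360\right)}{3377} = 5 \cdot 6 \cdot \frac{1}{48245} + \frac{1}{440} \cdot 7056 \left(-1177 - 3360\right) \frac{1}{3377} = 30 \cdot \frac{1}{48245} + \frac{1}{440} \cdot 7056 \left(-4537\right) \frac{1}{3377} = \frac{6}{9649} - \frac{4001634}{185735} = - \frac{38610652056}{1792157015}$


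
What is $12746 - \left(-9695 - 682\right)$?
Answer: $23123$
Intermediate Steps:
$12746 - \left(-9695 - 682\right) = 12746 - -10377 = 12746 + 10377 = 23123$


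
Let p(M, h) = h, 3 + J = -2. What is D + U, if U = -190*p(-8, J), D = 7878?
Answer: 8828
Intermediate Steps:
J = -5 (J = -3 - 2 = -5)
U = 950 (U = -190*(-5) = 950)
D + U = 7878 + 950 = 8828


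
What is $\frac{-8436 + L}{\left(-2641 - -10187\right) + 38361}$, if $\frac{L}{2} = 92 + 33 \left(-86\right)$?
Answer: $- \frac{13928}{45907} \approx -0.3034$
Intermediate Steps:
$L = -5492$ ($L = 2 \left(92 + 33 \left(-86\right)\right) = 2 \left(92 - 2838\right) = 2 \left(-2746\right) = -5492$)
$\frac{-8436 + L}{\left(-2641 - -10187\right) + 38361} = \frac{-8436 - 5492}{\left(-2641 - -10187\right) + 38361} = - \frac{13928}{\left(-2641 + 10187\right) + 38361} = - \frac{13928}{7546 + 38361} = - \frac{13928}{45907}$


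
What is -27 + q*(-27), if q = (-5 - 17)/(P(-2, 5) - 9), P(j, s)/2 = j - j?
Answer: -93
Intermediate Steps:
P(j, s) = 0 (P(j, s) = 2*(j - j) = 2*0 = 0)
q = 22/9 (q = (-5 - 17)/(0 - 9) = -22/(-9) = -22*(-1/9) = 22/9 ≈ 2.4444)
-27 + q*(-27) = -27 + (22/9)*(-27) = -27 - 66 = -93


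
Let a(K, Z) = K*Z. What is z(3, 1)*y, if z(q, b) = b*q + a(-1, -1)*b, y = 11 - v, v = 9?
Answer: 8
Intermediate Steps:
y = 2 (y = 11 - 1*9 = 11 - 9 = 2)
z(q, b) = b + b*q (z(q, b) = b*q + (-1*(-1))*b = b*q + 1*b = b*q + b = b + b*q)
z(3, 1)*y = (1*(1 + 3))*2 = (1*4)*2 = 4*2 = 8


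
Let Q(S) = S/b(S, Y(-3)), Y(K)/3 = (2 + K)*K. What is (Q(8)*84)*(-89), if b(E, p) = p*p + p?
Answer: -9968/15 ≈ -664.53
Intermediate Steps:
Y(K) = 3*K*(2 + K) (Y(K) = 3*((2 + K)*K) = 3*(K*(2 + K)) = 3*K*(2 + K))
b(E, p) = p + p**2 (b(E, p) = p**2 + p = p + p**2)
Q(S) = S/90 (Q(S) = S/(((3*(-3)*(2 - 3))*(1 + 3*(-3)*(2 - 3)))) = S/(((3*(-3)*(-1))*(1 + 3*(-3)*(-1)))) = S/((9*(1 + 9))) = S/((9*10)) = S/90)
(Q(8)*84)*(-89) = (((1/90)*8)*84)*(-89) = ((4/45)*84)*(-89) = (112/15)*(-89) = -9968/15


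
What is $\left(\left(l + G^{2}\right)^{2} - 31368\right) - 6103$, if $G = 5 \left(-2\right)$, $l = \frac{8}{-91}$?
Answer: $- \frac{227632887}{8281} \approx -27489.0$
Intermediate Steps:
$l = - \frac{8}{91}$ ($l = 8 \left(- \frac{1}{91}\right) = - \frac{8}{91} \approx -0.087912$)
$G = -10$
$\left(\left(l + G^{2}\right)^{2} - 31368\right) - 6103 = \left(\left(- \frac{8}{91} + \left(-10\right)^{2}\right)^{2} - 31368\right) - 6103 = \left(\left(- \frac{8}{91} + 100\right)^{2} - 31368\right) - 6103 = \left(\left(\frac{9092}{91}\right)^{2} - 31368\right) - 6103 = \left(\frac{82664464}{8281} - 31368\right) - 6103 = - \frac{177093944}{8281} - 6103 = - \frac{227632887}{8281}$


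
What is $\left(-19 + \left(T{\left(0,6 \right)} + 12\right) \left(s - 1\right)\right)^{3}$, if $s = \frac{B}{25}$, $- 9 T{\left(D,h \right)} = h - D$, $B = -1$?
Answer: $- \frac{12310389629}{421875} \approx -29180.0$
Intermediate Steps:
$T{\left(D,h \right)} = - \frac{h}{9} + \frac{D}{9}$ ($T{\left(D,h \right)} = - \frac{h - D}{9} = - \frac{h}{9} + \frac{D}{9}$)
$s = - \frac{1}{25} \approx -0.04$
$\left(-19 + \left(T{\left(0,6 \right)} + 12\right) \left(s - 1\right)\right)^{3} = \left(-19 + \left(\left(\left(- \frac{1}{9}\right) 6 + \frac{1}{9} \cdot 0\right) + 12\right) \left(- \frac{1}{25} - 1\right)\right)^{3} = \left(-19 + \left(\left(- \frac{2}{3} + 0\right) + 12\right) \left(- \frac{26}{25}\right)\right)^{3} = \left(-19 + \left(- \frac{2}{3} + 12\right) \left(- \frac{26}{25}\right)\right)^{3} = \left(-19 + \frac{34}{3} \left(- \frac{26}{25}\right)\right)^{3} = \left(-19 - \frac{884}{75}\right)^{3} = \left(- \frac{2309}{75}\right)^{3} = - \frac{12310389629}{421875}$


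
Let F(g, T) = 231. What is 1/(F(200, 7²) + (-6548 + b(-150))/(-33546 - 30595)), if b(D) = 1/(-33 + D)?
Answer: 1067073/246602798 ≈ 0.0043271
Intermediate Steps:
1/(F(200, 7²) + (-6548 + b(-150))/(-33546 - 30595)) = 1/(231 + (-6548 + 1/(-33 - 150))/(-33546 - 30595)) = 1/(231 + (-6548 + 1/(-183))/(-64141)) = 1/(231 + (-6548 - 1/183)*(-1/64141)) = 1/(231 - 1198285/183*(-1/64141)) = 1/(231 + 108935/1067073) = 1/(246602798/1067073) = 1067073/246602798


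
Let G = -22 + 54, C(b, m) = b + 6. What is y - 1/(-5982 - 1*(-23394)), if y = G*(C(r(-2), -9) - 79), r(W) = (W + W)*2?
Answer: -45131905/17412 ≈ -2592.0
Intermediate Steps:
r(W) = 4*W (r(W) = (2*W)*2 = 4*W)
C(b, m) = 6 + b
G = 32
y = -2592 (y = 32*((6 + 4*(-2)) - 79) = 32*((6 - 8) - 79) = 32*(-2 - 79) = 32*(-81) = -2592)
y - 1/(-5982 - 1*(-23394)) = -2592 - 1/(-5982 - 1*(-23394)) = -2592 - 1/(-5982 + 23394) = -2592 - 1/17412 = -45131905/17412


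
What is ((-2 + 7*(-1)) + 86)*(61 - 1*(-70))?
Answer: 10087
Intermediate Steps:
((-2 + 7*(-1)) + 86)*(61 - 1*(-70)) = ((-2 - 7) + 86)*(61 + 70) = (-9 + 86)*131 = 77*131 = 10087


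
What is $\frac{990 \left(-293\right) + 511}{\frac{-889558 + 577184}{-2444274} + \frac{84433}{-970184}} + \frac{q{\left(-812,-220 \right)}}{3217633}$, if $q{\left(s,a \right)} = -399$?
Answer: $- \frac{1104708195936662172380889}{155544996803289071} \approx -7.1022 \cdot 10^{6}$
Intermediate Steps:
$\frac{990 \left(-293\right) + 511}{\frac{-889558 + 577184}{-2444274} + \frac{84433}{-970184}} + \frac{q{\left(-812,-220 \right)}}{3217633} = \frac{990 \left(-293\right) + 511}{\frac{-889558 + 577184}{-2444274} + \frac{84433}{-970184}} - \frac{399}{3217633} = \frac{-290070 + 511}{\left(-312374\right) \left(- \frac{1}{2444274}\right) + 84433 \left(- \frac{1}{970184}\right)} - \frac{399}{3217633} = - \frac{289559}{\frac{156187}{1222137} - \frac{84433}{970184}} - \frac{399}{3217633} = - \frac{289559}{\frac{48341435087}{1185697763208}} - \frac{399}{3217633} = \left(-289559\right) \frac{1185697763208}{48341435087} - \frac{399}{3217633} = - \frac{343329458616745272}{48341435087} - \frac{399}{3217633} = - \frac{1104708195936662172380889}{155544996803289071}$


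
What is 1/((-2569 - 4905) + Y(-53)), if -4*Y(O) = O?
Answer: -4/29843 ≈ -0.00013403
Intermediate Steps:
Y(O) = -O/4
1/((-2569 - 4905) + Y(-53)) = 1/((-2569 - 4905) - ¼*(-53)) = 1/(-7474 + 53/4) = 1/(-29843/4) = -4/29843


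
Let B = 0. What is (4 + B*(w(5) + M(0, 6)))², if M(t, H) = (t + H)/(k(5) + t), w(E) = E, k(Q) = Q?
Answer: 16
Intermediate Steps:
M(t, H) = (H + t)/(5 + t) (M(t, H) = (t + H)/(5 + t) = (H + t)/(5 + t))
(4 + B*(w(5) + M(0, 6)))² = (4 + 0*(5 + (6 + 0)/(5 + 0)))² = (4 + 0*(5 + 6/5))² = (4 + 0*(31/5))² = (4 + 0)² = 4² = 16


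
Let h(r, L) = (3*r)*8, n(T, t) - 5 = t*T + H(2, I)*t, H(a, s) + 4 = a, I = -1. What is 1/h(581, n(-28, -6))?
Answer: 1/13944 ≈ 7.1715e-5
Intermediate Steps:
H(a, s) = -4 + a
n(T, t) = 5 - 2*t + T*t (n(T, t) = 5 + (t*T + (-4 + 2)*t) = 5 + (T*t - 2*t) = 5 + (-2*t + T*t) = 5 - 2*t + T*t)
h(r, L) = 24*r
1/h(581, n(-28, -6)) = 1/(24*581) = 1/13944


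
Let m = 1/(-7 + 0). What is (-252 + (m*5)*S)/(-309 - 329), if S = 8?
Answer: 82/203 ≈ 0.40394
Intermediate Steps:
m = -⅐ (m = 1/(-7) = -⅐ ≈ -0.14286)
(-252 + (m*5)*S)/(-309 - 329) = (-252 - ⅐*5*8)/(-309 - 329) = (-252 - 5/7*8)/(-638) = (-252 - 40/7)*(-1/638) = -1804/7*(-1/638) = 82/203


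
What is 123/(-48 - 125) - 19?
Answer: -3410/173 ≈ -19.711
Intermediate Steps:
123/(-48 - 125) - 19 = 123/(-173) - 19 = 123*(-1/173) - 19 = -123/173 - 19 = -3410/173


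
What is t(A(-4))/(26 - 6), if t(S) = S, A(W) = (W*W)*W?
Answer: -16/5 ≈ -3.2000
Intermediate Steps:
A(W) = W³ (A(W) = W²*W = W³)
t(A(-4))/(26 - 6) = (-4)³/(26 - 6) = -64/20 = -64*1/20 = -16/5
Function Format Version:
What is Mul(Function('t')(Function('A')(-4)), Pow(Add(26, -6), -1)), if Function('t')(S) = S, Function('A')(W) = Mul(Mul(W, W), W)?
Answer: Rational(-16, 5) ≈ -3.2000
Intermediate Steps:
Function('A')(W) = Pow(W, 3) (Function('A')(W) = Mul(Pow(W, 2), W) = Pow(W, 3))
Mul(Function('t')(Function('A')(-4)), Pow(Add(26, -6), -1)) = Mul(Pow(-4, 3), Pow(Add(26, -6), -1)) = Mul(-64, Pow(20, -1)) = Mul(-64, Rational(1, 20)) = Rational(-16, 5)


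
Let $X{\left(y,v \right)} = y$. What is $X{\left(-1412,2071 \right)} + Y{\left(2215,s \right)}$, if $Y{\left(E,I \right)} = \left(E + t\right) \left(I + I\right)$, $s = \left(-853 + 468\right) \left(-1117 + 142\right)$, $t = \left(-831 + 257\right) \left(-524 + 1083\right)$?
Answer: $-239227239662$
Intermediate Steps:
$t = -320866$ ($t = \left(-574\right) 559 = -320866$)
$s = 375375$ ($s = \left(-385\right) \left(-975\right) = 375375$)
$Y{\left(E,I \right)} = 2 I \left(-320866 + E\right)$ ($Y{\left(E,I \right)} = \left(E - 320866\right) \left(I + I\right) = \left(-320866 + E\right) 2 I = 2 I \left(-320866 + E\right)$)
$X{\left(-1412,2071 \right)} + Y{\left(2215,s \right)} = -1412 + 2 \cdot 375375 \left(-320866 + 2215\right) = -1412 + 2 \cdot 375375 \left(-318651\right) = -1412 - 239227238250 = -239227239662$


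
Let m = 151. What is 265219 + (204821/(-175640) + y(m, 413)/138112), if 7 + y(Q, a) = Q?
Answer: 6282863312922/23689445 ≈ 2.6522e+5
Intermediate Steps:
y(Q, a) = -7 + Q
265219 + (204821/(-175640) + y(m, 413)/138112) = 265219 + (204821/(-175640) + (-7 + 151)/138112) = 265219 + (204821*(-1/175640) + 144*(1/138112)) = 265219 + (-204821/175640 + 9/8632) = 265219 - 27600533/23689445 = 6282863312922/23689445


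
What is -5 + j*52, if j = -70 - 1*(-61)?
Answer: -473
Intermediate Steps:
j = -9 (j = -70 + 61 = -9)
-5 + j*52 = -5 - 9*52 = -5 - 468 = -473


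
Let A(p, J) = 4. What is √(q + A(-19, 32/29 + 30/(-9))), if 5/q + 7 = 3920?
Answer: √61265841/3913 ≈ 2.0003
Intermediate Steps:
q = 5/3913 (q = 5/(-7 + 3920) = 5/3913 ≈ 0.0012778)
√(q + A(-19, 32/29 + 30/(-9))) = √(5/3913 + 4) = √(15657/3913) = √61265841/3913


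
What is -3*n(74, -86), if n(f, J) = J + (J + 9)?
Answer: 489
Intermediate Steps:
n(f, J) = 9 + 2*J (n(f, J) = J + (9 + J) = 9 + 2*J)
-3*n(74, -86) = -3*(9 + 2*(-86)) = -3*(9 - 172) = -3*(-163) = 489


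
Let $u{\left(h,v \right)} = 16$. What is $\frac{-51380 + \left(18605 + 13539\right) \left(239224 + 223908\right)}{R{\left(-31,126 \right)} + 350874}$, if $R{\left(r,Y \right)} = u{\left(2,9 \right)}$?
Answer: $\frac{7443431814}{175445} \approx 42426.0$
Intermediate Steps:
$R{\left(r,Y \right)} = 16$
$\frac{-51380 + \left(18605 + 13539\right) \left(239224 + 223908\right)}{R{\left(-31,126 \right)} + 350874} = \frac{-51380 + \left(18605 + 13539\right) \left(239224 + 223908\right)}{16 + 350874} = \frac{-51380 + 32144 \cdot 463132}{350890} = \left(-51380 + 14886915008\right) \frac{1}{350890} = 14886863628 \cdot \frac{1}{350890} = \frac{7443431814}{175445}$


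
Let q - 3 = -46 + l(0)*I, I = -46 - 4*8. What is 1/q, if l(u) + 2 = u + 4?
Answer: -1/199 ≈ -0.0050251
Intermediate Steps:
I = -78 (I = -46 - 1*32 = -46 - 32 = -78)
l(u) = 2 + u (l(u) = -2 + (u + 4) = -2 + (4 + u) = 2 + u)
q = -199 (q = 3 + (-46 + (2 + 0)*(-78)) = 3 + (-46 + 2*(-78)) = 3 + (-46 - 156) = 3 - 202 = -199)
1/q = 1/(-199) = -1/199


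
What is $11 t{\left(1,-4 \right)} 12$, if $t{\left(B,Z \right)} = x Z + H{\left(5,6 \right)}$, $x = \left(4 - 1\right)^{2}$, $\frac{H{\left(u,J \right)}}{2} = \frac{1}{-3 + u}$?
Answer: $-4620$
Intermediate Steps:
$H{\left(u,J \right)} = \frac{2}{-3 + u}$
$x = 9$ ($x = 3^{2} = 9$)
$t{\left(B,Z \right)} = 1 + 9 Z$ ($t{\left(B,Z \right)} = 9 Z + \frac{2}{-3 + 5} = 9 Z + \frac{2}{2} = 9 Z + 2 \cdot \frac{1}{2} = 9 Z + 1 = 1 + 9 Z$)
$11 t{\left(1,-4 \right)} 12 = 11 \left(1 + 9 \left(-4\right)\right) 12 = 11 \left(1 - 36\right) 12 = 11 \left(-35\right) 12 = \left(-385\right) 12 = -4620$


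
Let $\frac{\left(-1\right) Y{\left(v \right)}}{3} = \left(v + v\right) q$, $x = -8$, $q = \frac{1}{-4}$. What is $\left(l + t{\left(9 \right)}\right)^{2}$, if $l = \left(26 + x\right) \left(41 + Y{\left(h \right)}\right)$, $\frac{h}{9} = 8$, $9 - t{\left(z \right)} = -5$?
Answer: $7268416$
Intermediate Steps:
$q = - \frac{1}{4} \approx -0.25$
$t{\left(z \right)} = 14$ ($t{\left(z \right)} = 9 - -5 = 9 + 5 = 14$)
$h = 72$ ($h = 9 \cdot 8 = 72$)
$Y{\left(v \right)} = \frac{3 v}{2}$ ($Y{\left(v \right)} = - 3 \left(v + v\right) \left(- \frac{1}{4}\right) = - 3 \cdot 2 v \left(- \frac{1}{4}\right) = - 3 \left(- \frac{v}{2}\right) = \frac{3 v}{2}$)
$l = 2682$ ($l = \left(26 - 8\right) \left(41 + \frac{3}{2} \cdot 72\right) = 18 \left(41 + 108\right) = 18 \cdot 149 = 2682$)
$\left(l + t{\left(9 \right)}\right)^{2} = \left(2682 + 14\right)^{2} = 2696^{2} = 7268416$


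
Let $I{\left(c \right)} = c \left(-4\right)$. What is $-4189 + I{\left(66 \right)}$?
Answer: $-4453$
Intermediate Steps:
$I{\left(c \right)} = - 4 c$
$-4189 + I{\left(66 \right)} = -4189 - 264 = -4453$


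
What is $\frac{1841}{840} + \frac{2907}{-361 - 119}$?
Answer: $- \frac{371}{96} \approx -3.8646$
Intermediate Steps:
$\frac{1841}{840} + \frac{2907}{-361 - 119} = 1841 \cdot \frac{1}{840} + \frac{2907}{-480} = \frac{263}{120} + 2907 \left(- \frac{1}{480}\right) = \frac{263}{120} - \frac{969}{160} = - \frac{371}{96}$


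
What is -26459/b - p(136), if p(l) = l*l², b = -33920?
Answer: -85324241061/33920 ≈ -2.5155e+6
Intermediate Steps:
p(l) = l³
-26459/b - p(136) = -26459/(-33920) - 1*136³ = -26459*(-1/33920) - 1*2515456 = 26459/33920 - 2515456 = -85324241061/33920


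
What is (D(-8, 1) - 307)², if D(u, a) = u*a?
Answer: 99225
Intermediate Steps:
D(u, a) = a*u
(D(-8, 1) - 307)² = (1*(-8) - 307)² = (-8 - 307)² = (-315)² = 99225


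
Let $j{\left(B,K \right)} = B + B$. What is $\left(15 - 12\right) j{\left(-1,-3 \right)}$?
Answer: $-6$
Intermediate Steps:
$j{\left(B,K \right)} = 2 B$
$\left(15 - 12\right) j{\left(-1,-3 \right)} = \left(15 - 12\right) 2 \left(-1\right) = 3 \left(-2\right) = -6$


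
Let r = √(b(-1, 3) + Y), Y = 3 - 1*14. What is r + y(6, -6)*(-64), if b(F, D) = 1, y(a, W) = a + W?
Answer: I*√10 ≈ 3.1623*I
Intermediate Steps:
y(a, W) = W + a
Y = -11 (Y = 3 - 14 = -11)
r = I*√10 (r = √(1 - 11) = √(-10) = I*√10 ≈ 3.1623*I)
r + y(6, -6)*(-64) = I*√10 + (-6 + 6)*(-64) = I*√10 + 0*(-64) = I*√10 + 0 = I*√10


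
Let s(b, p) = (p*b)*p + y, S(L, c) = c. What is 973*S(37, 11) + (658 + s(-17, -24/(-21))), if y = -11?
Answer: 555062/49 ≈ 11328.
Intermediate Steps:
s(b, p) = -11 + b*p² (s(b, p) = (p*b)*p - 11 = (b*p)*p - 11 = b*p² - 11 = -11 + b*p²)
973*S(37, 11) + (658 + s(-17, -24/(-21))) = 973*11 + (658 + (-11 - 17*(-24/(-21))²)) = 10703 + (658 + (-11 - 17*(-24*(-1/21))²)) = 10703 + (658 + (-11 - 17*(8/7)²)) = 10703 + (658 + (-11 - 17*64/49)) = 10703 + (658 + (-11 - 1088/49)) = 10703 + (658 - 1627/49) = 10703 + 30615/49 = 555062/49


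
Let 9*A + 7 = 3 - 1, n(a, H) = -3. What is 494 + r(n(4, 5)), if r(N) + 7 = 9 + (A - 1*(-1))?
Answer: 4468/9 ≈ 496.44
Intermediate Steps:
A = -5/9 (A = -7/9 + (3 - 1)/9 = -7/9 + (⅑)*2 = -7/9 + 2/9 = -5/9 ≈ -0.55556)
r(N) = 22/9 (r(N) = -7 + (9 + (-5/9 - 1*(-1))) = -7 + (9 + (-5/9 + 1)) = -7 + (9 + 4/9) = -7 + 85/9 = 22/9)
494 + r(n(4, 5)) = 494 + 22/9 = 4468/9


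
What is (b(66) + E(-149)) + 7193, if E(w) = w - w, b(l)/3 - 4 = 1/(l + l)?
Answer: 317021/44 ≈ 7205.0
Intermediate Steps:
b(l) = 12 + 3/(2*l) (b(l) = 12 + 3/(l + l) = 12 + 3/((2*l)) = 12 + 3*(1/(2*l)) = 12 + 3/(2*l))
E(w) = 0
(b(66) + E(-149)) + 7193 = ((12 + (3/2)/66) + 0) + 7193 = ((12 + (3/2)*(1/66)) + 0) + 7193 = ((12 + 1/44) + 0) + 7193 = (529/44 + 0) + 7193 = 529/44 + 7193 = 317021/44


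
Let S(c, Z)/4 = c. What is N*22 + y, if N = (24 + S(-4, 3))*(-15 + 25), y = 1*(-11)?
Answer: 1749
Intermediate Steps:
S(c, Z) = 4*c
y = -11
N = 80 (N = (24 + 4*(-4))*(-15 + 25) = (24 - 16)*10 = 8*10 = 80)
N*22 + y = 80*22 - 11 = 1760 - 11 = 1749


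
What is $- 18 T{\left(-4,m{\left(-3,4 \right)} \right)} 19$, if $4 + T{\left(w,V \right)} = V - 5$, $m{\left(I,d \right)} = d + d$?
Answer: $342$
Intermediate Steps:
$m{\left(I,d \right)} = 2 d$
$T{\left(w,V \right)} = -9 + V$ ($T{\left(w,V \right)} = -4 + \left(V - 5\right) = -4 + \left(-5 + V\right) = -9 + V$)
$- 18 T{\left(-4,m{\left(-3,4 \right)} \right)} 19 = - 18 \left(-9 + 2 \cdot 4\right) 19 = - 18 \left(-9 + 8\right) 19 = \left(-18\right) \left(-1\right) 19 = 18 \cdot 19 = 342$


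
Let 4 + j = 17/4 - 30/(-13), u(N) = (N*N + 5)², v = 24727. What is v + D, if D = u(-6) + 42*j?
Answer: 689401/26 ≈ 26515.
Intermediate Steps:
u(N) = (5 + N²)² (u(N) = (N² + 5)² = (5 + N²)²)
j = 133/52 (j = -4 + (17/4 - 30/(-13)) = -4 + (17*(¼) - 30*(-1/13)) = -4 + (17/4 + 30/13) = -4 + 341/52 = 133/52 ≈ 2.5577)
D = 46499/26 (D = (5 + (-6)²)² + 42*(133/52) = (5 + 36)² + 2793/26 = 41² + 2793/26 = 1681 + 2793/26 = 46499/26 ≈ 1788.4)
v + D = 24727 + 46499/26 = 689401/26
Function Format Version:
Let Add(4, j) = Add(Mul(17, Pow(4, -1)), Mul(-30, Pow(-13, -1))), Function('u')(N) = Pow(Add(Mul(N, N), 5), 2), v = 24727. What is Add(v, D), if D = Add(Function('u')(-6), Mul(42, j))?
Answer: Rational(689401, 26) ≈ 26515.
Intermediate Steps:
Function('u')(N) = Pow(Add(5, Pow(N, 2)), 2) (Function('u')(N) = Pow(Add(Pow(N, 2), 5), 2) = Pow(Add(5, Pow(N, 2)), 2))
j = Rational(133, 52) (j = Add(-4, Add(Mul(17, Pow(4, -1)), Mul(-30, Pow(-13, -1)))) = Add(-4, Add(Mul(17, Rational(1, 4)), Mul(-30, Rational(-1, 13)))) = Add(-4, Add(Rational(17, 4), Rational(30, 13))) = Add(-4, Rational(341, 52)) = Rational(133, 52) ≈ 2.5577)
D = Rational(46499, 26) (D = Add(Pow(Add(5, Pow(-6, 2)), 2), Mul(42, Rational(133, 52))) = Add(Pow(Add(5, 36), 2), Rational(2793, 26)) = Add(Pow(41, 2), Rational(2793, 26)) = Add(1681, Rational(2793, 26)) = Rational(46499, 26) ≈ 1788.4)
Add(v, D) = Add(24727, Rational(46499, 26)) = Rational(689401, 26)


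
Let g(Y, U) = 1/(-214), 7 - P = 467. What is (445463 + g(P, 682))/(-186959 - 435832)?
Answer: -95329081/133277274 ≈ -0.71527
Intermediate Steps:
P = -460 (P = 7 - 1*467 = 7 - 467 = -460)
g(Y, U) = -1/214
(445463 + g(P, 682))/(-186959 - 435832) = (445463 - 1/214)/(-186959 - 435832) = (95329081/214)/(-622791) = (95329081/214)*(-1/622791) = -95329081/133277274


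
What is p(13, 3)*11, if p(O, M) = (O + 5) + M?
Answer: 231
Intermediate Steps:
p(O, M) = 5 + M + O (p(O, M) = (5 + O) + M = 5 + M + O)
p(13, 3)*11 = (5 + 3 + 13)*11 = 21*11 = 231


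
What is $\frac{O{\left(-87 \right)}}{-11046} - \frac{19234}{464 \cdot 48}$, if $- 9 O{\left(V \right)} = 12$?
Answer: $- \frac{53107267}{61504128} \approx -0.86347$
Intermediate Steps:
$O{\left(V \right)} = - \frac{4}{3}$ ($O{\left(V \right)} = \left(- \frac{1}{9}\right) 12 = - \frac{4}{3}$)
$\frac{O{\left(-87 \right)}}{-11046} - \frac{19234}{464 \cdot 48} = - \frac{4}{3 \left(-11046\right)} - \frac{19234}{464 \cdot 48} = \left(- \frac{4}{3}\right) \left(- \frac{1}{11046}\right) - \frac{19234}{22272} = \frac{2}{16569} - \frac{9617}{11136} = - \frac{53107267}{61504128}$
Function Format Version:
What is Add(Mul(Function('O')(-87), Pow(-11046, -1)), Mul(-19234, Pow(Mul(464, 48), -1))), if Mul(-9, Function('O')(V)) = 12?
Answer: Rational(-53107267, 61504128) ≈ -0.86347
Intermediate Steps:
Function('O')(V) = Rational(-4, 3) (Function('O')(V) = Mul(Rational(-1, 9), 12) = Rational(-4, 3))
Add(Mul(Function('O')(-87), Pow(-11046, -1)), Mul(-19234, Pow(Mul(464, 48), -1))) = Add(Mul(Rational(-4, 3), Pow(-11046, -1)), Mul(-19234, Pow(Mul(464, 48), -1))) = Add(Mul(Rational(-4, 3), Rational(-1, 11046)), Mul(-19234, Pow(22272, -1))) = Add(Rational(2, 16569), Mul(-19234, Rational(1, 22272))) = Add(Rational(2, 16569), Rational(-9617, 11136)) = Rational(-53107267, 61504128)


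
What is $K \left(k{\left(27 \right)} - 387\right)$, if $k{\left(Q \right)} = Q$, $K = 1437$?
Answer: $-517320$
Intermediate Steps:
$K \left(k{\left(27 \right)} - 387\right) = 1437 \left(27 - 387\right) = 1437 \left(-360\right) = -517320$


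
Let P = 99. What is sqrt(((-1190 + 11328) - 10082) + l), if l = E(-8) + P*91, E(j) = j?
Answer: sqrt(9057) ≈ 95.168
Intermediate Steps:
l = 9001 (l = -8 + 99*91 = -8 + 9009 = 9001)
sqrt(((-1190 + 11328) - 10082) + l) = sqrt(((-1190 + 11328) - 10082) + 9001) = sqrt((10138 - 10082) + 9001) = sqrt(56 + 9001) = sqrt(9057)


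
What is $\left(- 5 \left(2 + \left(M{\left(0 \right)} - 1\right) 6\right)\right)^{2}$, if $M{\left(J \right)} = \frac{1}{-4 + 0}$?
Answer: $\frac{3025}{4} \approx 756.25$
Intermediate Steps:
$M{\left(J \right)} = - \frac{1}{4}$ ($M{\left(J \right)} = \frac{1}{-4} = - \frac{1}{4}$)
$\left(- 5 \left(2 + \left(M{\left(0 \right)} - 1\right) 6\right)\right)^{2} = \left(- 5 \left(2 + \left(- \frac{1}{4} - 1\right) 6\right)\right)^{2} = \left(- 5 \left(2 - \frac{15}{2}\right)\right)^{2} = \left(\left(-5\right) \left(- \frac{11}{2}\right)\right)^{2} = \left(\frac{55}{2}\right)^{2} = \frac{3025}{4}$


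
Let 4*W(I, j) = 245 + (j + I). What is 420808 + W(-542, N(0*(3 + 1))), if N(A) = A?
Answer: 1682935/4 ≈ 4.2073e+5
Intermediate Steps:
W(I, j) = 245/4 + I/4 + j/4 (W(I, j) = (245 + (j + I))/4 = (245 + (I + j))/4 = (245 + I + j)/4 = 245/4 + I/4 + j/4)
420808 + W(-542, N(0*(3 + 1))) = 420808 + (245/4 + (¼)*(-542) + (0*(3 + 1))/4) = 420808 + (245/4 - 271/2 + (0*4)/4) = 420808 + (245/4 - 271/2 + (¼)*0) = 420808 + (245/4 - 271/2 + 0) = 420808 - 297/4 = 1682935/4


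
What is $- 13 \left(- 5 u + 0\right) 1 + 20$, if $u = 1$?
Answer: $85$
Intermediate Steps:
$- 13 \left(- 5 u + 0\right) 1 + 20 = - 13 \left(\left(-5\right) 1 + 0\right) 1 + 20 = - 13 \left(-5 + 0\right) 1 + 20 = - 13 \left(\left(-5\right) 1\right) + 20 = \left(-13\right) \left(-5\right) + 20 = 65 + 20 = 85$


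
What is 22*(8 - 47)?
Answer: -858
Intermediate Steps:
22*(8 - 47) = 22*(-39) = -858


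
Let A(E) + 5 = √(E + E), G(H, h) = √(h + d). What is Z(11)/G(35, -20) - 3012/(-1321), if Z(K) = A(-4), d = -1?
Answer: 3012/1321 + 2*√42/21 + 5*I*√21/21 ≈ 2.8973 + 1.0911*I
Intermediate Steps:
G(H, h) = √(-1 + h) (G(H, h) = √(h - 1) = √(-1 + h))
A(E) = -5 + √2*√E (A(E) = -5 + √(E + E) = -5 + √(2*E) = -5 + √2*√E)
Z(K) = -5 + 2*I*√2 (Z(K) = -5 + √2*√(-4) = -5 + √2*(2*I) = -5 + 2*I*√2)
Z(11)/G(35, -20) - 3012/(-1321) = (-5 + 2*I*√2)/(√(-1 - 20)) - 3012/(-1321) = (-5 + 2*I*√2)/(√(-21)) - 3012*(-1/1321) = (-5 + 2*I*√2)/((I*√21)) + 3012/1321 = (-5 + 2*I*√2)*(-I*√21/21) + 3012/1321 = -I*√21*(-5 + 2*I*√2)/21 + 3012/1321 = 3012/1321 - I*√21*(-5 + 2*I*√2)/21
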